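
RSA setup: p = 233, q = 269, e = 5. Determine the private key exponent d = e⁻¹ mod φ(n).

49741

φ(n) = (p−1)(q−1) = 232·268 = 62176.
Need d with 5·d ≡ 1 (mod 62176). Apply the extended Euclidean algorithm:
62176 = 12435×5 + 1
5 = 5×1 + 0
Back-substitute:
1 = 62176 − 12435·5
So 5·(-12435) ≡ 1 (mod 62176), hence d ≡ -12435 ≡ 49741 (mod 62176).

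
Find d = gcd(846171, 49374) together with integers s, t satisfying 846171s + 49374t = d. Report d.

Apply Euclid's algorithm to 846171 and 49374:
846171 = 17*49374 + 6813
49374 = 7*6813 + 1683
6813 = 4*1683 + 81
1683 = 20*81 + 63
81 = 1*63 + 18
63 = 3*18 + 9
18 = 2*9 + 0
gcd(846171, 49374) = 9.
Back-substituting:
9 = 63 − 3·18
9 = −3·81 + 4·63
9 = 4·1683 − 83·81
9 = −83·6813 + 336·1683
9 = 336·49374 − 2435·6813
9 = −2435·846171 + 41731·49374
So 9 = (-2435)·846171 + (41731)·49374.

9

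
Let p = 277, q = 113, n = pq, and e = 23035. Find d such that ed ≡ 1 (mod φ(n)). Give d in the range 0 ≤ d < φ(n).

18931

φ(n) = (p−1)(q−1) = 276·112 = 30912.
Need d with 23035·d ≡ 1 (mod 30912). Apply the extended Euclidean algorithm:
30912 = 1×23035 + 7877
23035 = 2×7877 + 7281
7877 = 1×7281 + 596
7281 = 12×596 + 129
596 = 4×129 + 80
129 = 1×80 + 49
80 = 1×49 + 31
49 = 1×31 + 18
31 = 1×18 + 13
18 = 1×13 + 5
13 = 2×5 + 3
5 = 1×3 + 2
3 = 1×2 + 1
2 = 2×1 + 0
Back-substitute:
1 = 3 − 2
1 = −5 + 2·3
1 = 2·13 − 5·5
1 = −5·18 + 7·13
1 = 7·31 − 12·18
1 = −12·49 + 19·31
1 = 19·80 − 31·49
1 = −31·129 + 50·80
1 = 50·596 − 231·129
1 = −231·7281 + 2822·596
1 = 2822·7877 − 3053·7281
1 = −3053·23035 + 8928·7877
1 = 8928·30912 − 11981·23035
So 23035·(-11981) ≡ 1 (mod 30912), hence d ≡ -11981 ≡ 18931 (mod 30912).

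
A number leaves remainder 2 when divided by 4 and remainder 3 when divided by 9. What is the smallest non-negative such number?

Write x = 2 + 4·k. Then 4·k ≡ 3 − 2 ≡ 1 (mod 9).
Need 4⁻¹ mod 9. Extended Euclid on (9, 4):
9 = 2×4 + 1
4 = 4×1 + 0
Back-substitute:
1 = 9 − 2·4
4⁻¹ ≡ 7 (mod 9), so k ≡ 7·1 ≡ 7 (mod 9).
x = 2 + 4·7 = 30.

30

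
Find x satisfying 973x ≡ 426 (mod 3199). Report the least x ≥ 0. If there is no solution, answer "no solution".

gcd(973, 3199):
3199 = 3×973 + 280
973 = 3×280 + 133
280 = 2×133 + 14
133 = 9×14 + 7
14 = 2×7 + 0
gcd = 7, but 7 ∤ 426, so the congruence has no solution.

no solution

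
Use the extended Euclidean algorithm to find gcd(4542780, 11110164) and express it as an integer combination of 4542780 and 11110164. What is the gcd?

12

Apply Euclid's algorithm to 11110164 and 4542780:
11110164 = 2×4542780 + 2024604
4542780 = 2×2024604 + 493572
2024604 = 4×493572 + 50316
493572 = 9×50316 + 40728
50316 = 1×40728 + 9588
40728 = 4×9588 + 2376
9588 = 4×2376 + 84
2376 = 28×84 + 24
84 = 3×24 + 12
24 = 2×12 + 0
gcd(4542780, 11110164) = 12.
Working backward:
12 = 84 − 3·24
12 = −3·2376 + 85·84
12 = 85·9588 − 343·2376
12 = −343·40728 + 1457·9588
12 = 1457·50316 − 1800·40728
12 = −1800·493572 + 17657·50316
12 = 17657·2024604 − 72428·493572
12 = −72428·4542780 + 162513·2024604
12 = 162513·11110164 − 397454·4542780
So 12 = (162513)·11110164 + (-397454)·4542780.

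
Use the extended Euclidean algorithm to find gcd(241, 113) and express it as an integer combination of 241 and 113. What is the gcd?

Repeated division:
241 = 2·113 + 15
113 = 7·15 + 8
15 = 1·8 + 7
8 = 1·7 + 1
7 = 7·1 + 0
gcd(241, 113) = 1.
Back-substituting:
1 = 8 − 7
1 = −15 + 2·8
1 = 2·113 − 15·15
1 = −15·241 + 32·113
So 1 = (-15)·241 + (32)·113.

1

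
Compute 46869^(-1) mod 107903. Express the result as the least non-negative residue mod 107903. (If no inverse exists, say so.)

81729

gcd(107903, 46869) by repeated division:
107903 = 2×46869 + 14165
46869 = 3×14165 + 4374
14165 = 3×4374 + 1043
4374 = 4×1043 + 202
1043 = 5×202 + 33
202 = 6×33 + 4
33 = 8×4 + 1
4 = 4×1 + 0
The gcd is 1. Working backward:
1 = 33 − 8·4
1 = −8·202 + 49·33
1 = 49·1043 − 253·202
1 = −253·4374 + 1061·1043
1 = 1061·14165 − 3436·4374
1 = −3436·46869 + 11369·14165
1 = 11369·107903 − 26174·46869
Thus 46869·(-26174) ≡ 1 (mod 107903); reducing, -26174 mod 107903 = 81729.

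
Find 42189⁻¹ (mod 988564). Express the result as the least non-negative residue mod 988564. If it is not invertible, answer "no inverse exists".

160953

Run Euclid on (988564, 42189):
988564 = 23*42189 + 18217
42189 = 2*18217 + 5755
18217 = 3*5755 + 952
5755 = 6*952 + 43
952 = 22*43 + 6
43 = 7*6 + 1
6 = 6*1 + 0
Since gcd(42189, 988564) = 1, back-substitute to write 1 as a combination:
1 = 43 − 7·6
1 = −7·952 + 155·43
1 = 155·5755 − 937·952
1 = −937·18217 + 2966·5755
1 = 2966·42189 − 6869·18217
1 = −6869·988564 + 160953·42189
So 42189·160953 ≡ 1 (mod 988564).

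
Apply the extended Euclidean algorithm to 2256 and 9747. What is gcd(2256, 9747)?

Apply Euclid's algorithm to 9747 and 2256:
9747 = 4*2256 + 723
2256 = 3*723 + 87
723 = 8*87 + 27
87 = 3*27 + 6
27 = 4*6 + 3
6 = 2*3 + 0
gcd(2256, 9747) = 3.
Express as a combination:
3 = 27 − 4·6
3 = −4·87 + 13·27
3 = 13·723 − 108·87
3 = −108·2256 + 337·723
3 = 337·9747 − 1456·2256
So 3 = (337)·9747 + (-1456)·2256.

3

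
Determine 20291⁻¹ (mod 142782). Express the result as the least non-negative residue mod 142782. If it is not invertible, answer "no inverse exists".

83561

gcd(142782, 20291) by repeated division:
142782 = 7*20291 + 745
20291 = 27*745 + 176
745 = 4*176 + 41
176 = 4*41 + 12
41 = 3*12 + 5
12 = 2*5 + 2
5 = 2*2 + 1
2 = 2*1 + 0
gcd = 1, so the inverse exists. Back-substitute:
1 = 5 − 2·2
1 = −2·12 + 5·5
1 = 5·41 − 17·12
1 = −17·176 + 73·41
1 = 73·745 − 309·176
1 = −309·20291 + 8416·745
1 = 8416·142782 − 59221·20291
Thus 20291·(-59221) ≡ 1 (mod 142782); reducing, -59221 mod 142782 = 83561.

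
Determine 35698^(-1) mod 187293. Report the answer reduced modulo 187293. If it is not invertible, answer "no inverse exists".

Extended Euclidean algorithm:
187293 = 5*35698 + 8803
35698 = 4*8803 + 486
8803 = 18*486 + 55
486 = 8*55 + 46
55 = 1*46 + 9
46 = 5*9 + 1
9 = 9*1 + 0
gcd = 1, so the inverse exists. Back-substitute:
1 = 46 − 5·9
1 = −5·55 + 6·46
1 = 6·486 − 53·55
1 = −53·8803 + 960·486
1 = 960·35698 − 3893·8803
1 = −3893·187293 + 20425·35698
So 35698·20425 ≡ 1 (mod 187293).

20425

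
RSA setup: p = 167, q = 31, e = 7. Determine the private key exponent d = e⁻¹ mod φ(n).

1423

φ(n) = (p−1)(q−1) = 166·30 = 4980.
Need d with 7·d ≡ 1 (mod 4980). Apply the extended Euclidean algorithm:
4980 = 711·7 + 3
7 = 2·3 + 1
3 = 3·1 + 0
Back-substitute:
1 = 7 − 2·3
1 = −2·4980 + 1423·7
So 7·1423 ≡ 1 (mod 4980), hence d = 1423.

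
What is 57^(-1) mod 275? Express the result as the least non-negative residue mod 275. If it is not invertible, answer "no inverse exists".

193

gcd(275, 57) by repeated division:
275 = 4×57 + 47
57 = 1×47 + 10
47 = 4×10 + 7
10 = 1×7 + 3
7 = 2×3 + 1
3 = 3×1 + 0
The gcd is 1. Working backward:
1 = 7 − 2·3
1 = −2·10 + 3·7
1 = 3·47 − 14·10
1 = −14·57 + 17·47
1 = 17·275 − 82·57
Thus 57·(-82) ≡ 1 (mod 275); reducing, -82 mod 275 = 193.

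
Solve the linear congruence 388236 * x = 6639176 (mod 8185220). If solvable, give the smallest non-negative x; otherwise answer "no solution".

898326

First find gcd(388236, 8185220):
8185220 = 21×388236 + 32264
388236 = 12×32264 + 1068
32264 = 30×1068 + 224
1068 = 4×224 + 172
224 = 1×172 + 52
172 = 3×52 + 16
52 = 3×16 + 4
16 = 4×4 + 0
gcd = 4 and 4 | 6639176, so solutions exist. Divide through by 4: 97059x ≡ 1659794 (mod 2046305).
Now find 97059⁻¹ mod 2046305:
2046305 = 21×97059 + 8066
97059 = 12×8066 + 267
8066 = 30×267 + 56
267 = 4×56 + 43
56 = 1×43 + 13
43 = 3×13 + 4
13 = 3×4 + 1
4 = 4×1 + 0
Back-substitute:
1 = 13 − 3·4
1 = −3·43 + 10·13
1 = 10·56 − 13·43
1 = −13·267 + 62·56
1 = 62·8066 − 1873·267
1 = −1873·97059 + 22538·8066
1 = 22538·2046305 − 475171·97059
So 97059·(-475171) ≡ 1 (mod 2046305), i.e. 97059⁻¹ ≡ 1571134.
Then x ≡ 1571134·1659794 ≡ 898326 (mod 2046305); the smallest non-negative solution is x = 898326.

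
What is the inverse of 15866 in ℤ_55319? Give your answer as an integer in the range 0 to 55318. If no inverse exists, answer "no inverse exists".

44751

Extended Euclidean algorithm:
55319 = 3·15866 + 7721
15866 = 2·7721 + 424
7721 = 18·424 + 89
424 = 4·89 + 68
89 = 1·68 + 21
68 = 3·21 + 5
21 = 4·5 + 1
5 = 5·1 + 0
Since gcd(15866, 55319) = 1, back-substitute to write 1 as a combination:
1 = 21 − 4·5
1 = −4·68 + 13·21
1 = 13·89 − 17·68
1 = −17·424 + 81·89
1 = 81·7721 − 1475·424
1 = −1475·15866 + 3031·7721
1 = 3031·55319 − 10568·15866
So 15866·(-10568) ≡ 1 (mod 55319), and -10568 ≡ 44751 (mod 55319).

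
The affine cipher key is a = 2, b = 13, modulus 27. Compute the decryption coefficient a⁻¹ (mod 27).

Run Euclid on (27, 2):
27 = 13·2 + 1
2 = 2·1 + 0
The gcd is 1. Working backward:
1 = 27 − 13·2
So 2·(-13) ≡ 1 (mod 27), and -13 ≡ 14 (mod 27).

14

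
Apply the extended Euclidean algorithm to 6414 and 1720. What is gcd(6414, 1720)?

2

Apply Euclid's algorithm to 6414 and 1720:
6414 = 3·1720 + 1254
1720 = 1·1254 + 466
1254 = 2·466 + 322
466 = 1·322 + 144
322 = 2·144 + 34
144 = 4·34 + 8
34 = 4·8 + 2
8 = 4·2 + 0
gcd(6414, 1720) = 2.
Working backward:
2 = 34 − 4·8
2 = −4·144 + 17·34
2 = 17·322 − 38·144
2 = −38·466 + 55·322
2 = 55·1254 − 148·466
2 = −148·1720 + 203·1254
2 = 203·6414 − 757·1720
So 2 = (203)·6414 + (-757)·1720.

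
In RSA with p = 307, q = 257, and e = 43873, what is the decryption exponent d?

φ(n) = (p−1)(q−1) = 306·256 = 78336.
Need d with 43873·d ≡ 1 (mod 78336). Apply the extended Euclidean algorithm:
78336 = 1*43873 + 34463
43873 = 1*34463 + 9410
34463 = 3*9410 + 6233
9410 = 1*6233 + 3177
6233 = 1*3177 + 3056
3177 = 1*3056 + 121
3056 = 25*121 + 31
121 = 3*31 + 28
31 = 1*28 + 3
28 = 9*3 + 1
3 = 3*1 + 0
Back-substitute:
1 = 28 − 9·3
1 = −9·31 + 10·28
1 = 10·121 − 39·31
1 = −39·3056 + 985·121
1 = 985·3177 − 1024·3056
1 = −1024·6233 + 2009·3177
1 = 2009·9410 − 3033·6233
1 = −3033·34463 + 11108·9410
1 = 11108·43873 − 14141·34463
1 = −14141·78336 + 25249·43873
So 43873·25249 ≡ 1 (mod 78336), hence d = 25249.

25249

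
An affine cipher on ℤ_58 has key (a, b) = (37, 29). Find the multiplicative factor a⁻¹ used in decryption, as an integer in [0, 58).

Run Euclid on (58, 37):
58 = 1×37 + 21
37 = 1×21 + 16
21 = 1×16 + 5
16 = 3×5 + 1
5 = 5×1 + 0
gcd = 1, so the inverse exists. Back-substitute:
1 = 16 − 3·5
1 = −3·21 + 4·16
1 = 4·37 − 7·21
1 = −7·58 + 11·37
So 37·11 ≡ 1 (mod 58).

11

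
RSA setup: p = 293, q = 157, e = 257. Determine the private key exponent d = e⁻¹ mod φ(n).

27473

φ(n) = (p−1)(q−1) = 292·156 = 45552.
Need d with 257·d ≡ 1 (mod 45552). Apply the extended Euclidean algorithm:
45552 = 177·257 + 63
257 = 4·63 + 5
63 = 12·5 + 3
5 = 1·3 + 2
3 = 1·2 + 1
2 = 2·1 + 0
Back-substitute:
1 = 3 − 2
1 = −5 + 2·3
1 = 2·63 − 25·5
1 = −25·257 + 102·63
1 = 102·45552 − 18079·257
So 257·(-18079) ≡ 1 (mod 45552), hence d ≡ -18079 ≡ 27473 (mod 45552).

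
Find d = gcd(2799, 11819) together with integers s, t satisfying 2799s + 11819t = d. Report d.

Repeated division:
11819 = 4×2799 + 623
2799 = 4×623 + 307
623 = 2×307 + 9
307 = 34×9 + 1
9 = 9×1 + 0
gcd(2799, 11819) = 1.
Working backward:
1 = 307 − 34·9
1 = −34·623 + 69·307
1 = 69·2799 − 310·623
1 = −310·11819 + 1309·2799
So 1 = (-310)·11819 + (1309)·2799.

1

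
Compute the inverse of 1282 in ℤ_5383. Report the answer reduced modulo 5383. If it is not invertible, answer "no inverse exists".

Run Euclid on (5383, 1282):
5383 = 4*1282 + 255
1282 = 5*255 + 7
255 = 36*7 + 3
7 = 2*3 + 1
3 = 3*1 + 0
Since gcd(1282, 5383) = 1, back-substitute to write 1 as a combination:
1 = 7 − 2·3
1 = −2·255 + 73·7
1 = 73·1282 − 367·255
1 = −367·5383 + 1541·1282
So 1282·1541 ≡ 1 (mod 5383).

1541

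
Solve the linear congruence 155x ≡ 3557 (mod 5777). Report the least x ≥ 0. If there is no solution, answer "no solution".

First find gcd(155, 5777):
5777 = 37*155 + 42
155 = 3*42 + 29
42 = 1*29 + 13
29 = 2*13 + 3
13 = 4*3 + 1
3 = 3*1 + 0
gcd = 1, so a unique solution mod 5777 exists.
Back-substitute for the Bézout coefficients:
1 = 13 − 4·3
1 = −4·29 + 9·13
1 = 9·42 − 13·29
1 = −13·155 + 48·42
1 = 48·5777 − 1789·155
So 155·(-1789) ≡ 1 (mod 5777), giving 155⁻¹ ≡ 3988.
x ≡ 155⁻¹·3557 ≡ 3988·3557 ≡ 2781 (mod 5777).

2781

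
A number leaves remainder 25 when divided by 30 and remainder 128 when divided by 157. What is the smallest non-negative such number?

1855

Write x = 25 + 30·k. Then 30·k ≡ 128 − 25 ≡ 103 (mod 157).
Need 30⁻¹ mod 157. Extended Euclid on (157, 30):
157 = 5*30 + 7
30 = 4*7 + 2
7 = 3*2 + 1
2 = 2*1 + 0
Back-substitute:
1 = 7 − 3·2
1 = −3·30 + 13·7
1 = 13·157 − 68·30
30⁻¹ ≡ 89 (mod 157), so k ≡ 89·103 ≡ 61 (mod 157).
x = 25 + 30·61 = 1855.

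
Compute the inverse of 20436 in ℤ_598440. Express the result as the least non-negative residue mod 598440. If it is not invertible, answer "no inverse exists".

no inverse exists

Euclidean algorithm on 598440, 20436:
598440 = 29*20436 + 5796
20436 = 3*5796 + 3048
5796 = 1*3048 + 2748
3048 = 1*2748 + 300
2748 = 9*300 + 48
300 = 6*48 + 12
48 = 4*12 + 0
Since gcd = 12 > 1, 20436 is not a unit mod 598440.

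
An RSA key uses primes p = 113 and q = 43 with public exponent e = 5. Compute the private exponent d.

φ(n) = (p−1)(q−1) = 112·42 = 4704.
Need d with 5·d ≡ 1 (mod 4704). Apply the extended Euclidean algorithm:
4704 = 940×5 + 4
5 = 1×4 + 1
4 = 4×1 + 0
Back-substitute:
1 = 5 − 4
1 = −4704 + 941·5
So 5·941 ≡ 1 (mod 4704), hence d = 941.

941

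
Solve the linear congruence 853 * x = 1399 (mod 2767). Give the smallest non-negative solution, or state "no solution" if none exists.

First find gcd(853, 2767):
2767 = 3·853 + 208
853 = 4·208 + 21
208 = 9·21 + 19
21 = 1·19 + 2
19 = 9·2 + 1
2 = 2·1 + 0
gcd = 1, so a unique solution mod 2767 exists.
Back-substitute for the Bézout coefficients:
1 = 19 − 9·2
1 = −9·21 + 10·19
1 = 10·208 − 99·21
1 = −99·853 + 406·208
1 = 406·2767 − 1317·853
So 853·(-1317) ≡ 1 (mod 2767), giving 853⁻¹ ≡ 1450.
x ≡ 853⁻¹·1399 ≡ 1450·1399 ≡ 339 (mod 2767).

339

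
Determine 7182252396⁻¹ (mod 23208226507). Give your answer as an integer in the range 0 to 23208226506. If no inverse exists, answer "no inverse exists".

22632146034

Apply the Euclidean algorithm to 23208226507 and 7182252396:
23208226507 = 3·7182252396 + 1661469319
7182252396 = 4·1661469319 + 536375120
1661469319 = 3·536375120 + 52343959
536375120 = 10·52343959 + 12935530
52343959 = 4·12935530 + 601839
12935530 = 21·601839 + 296911
601839 = 2·296911 + 8017
296911 = 37·8017 + 282
8017 = 28·282 + 121
282 = 2·121 + 40
121 = 3·40 + 1
40 = 40·1 + 0
gcd = 1, so the inverse exists. Back-substitute:
1 = 121 − 3·40
1 = −3·282 + 7·121
1 = 7·8017 − 199·282
1 = −199·296911 + 7370·8017
1 = 7370·601839 − 14939·296911
1 = −14939·12935530 + 321089·601839
1 = 321089·52343959 − 1299295·12935530
1 = −1299295·536375120 + 13314039·52343959
1 = 13314039·1661469319 − 41241412·536375120
1 = −41241412·7182252396 + 178279687·1661469319
1 = 178279687·23208226507 − 576080473·7182252396
So 7182252396·(-576080473) ≡ 1 (mod 23208226507), and -576080473 ≡ 22632146034 (mod 23208226507).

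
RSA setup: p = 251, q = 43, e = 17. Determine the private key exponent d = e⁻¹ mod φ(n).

1853

φ(n) = (p−1)(q−1) = 250·42 = 10500.
Need d with 17·d ≡ 1 (mod 10500). Apply the extended Euclidean algorithm:
10500 = 617×17 + 11
17 = 1×11 + 6
11 = 1×6 + 5
6 = 1×5 + 1
5 = 5×1 + 0
Back-substitute:
1 = 6 − 5
1 = −11 + 2·6
1 = 2·17 − 3·11
1 = −3·10500 + 1853·17
So 17·1853 ≡ 1 (mod 10500), hence d = 1853.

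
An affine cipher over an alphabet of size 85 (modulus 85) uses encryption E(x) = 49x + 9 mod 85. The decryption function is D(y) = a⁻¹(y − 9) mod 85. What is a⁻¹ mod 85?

59

Run Euclid on (85, 49):
85 = 1×49 + 36
49 = 1×36 + 13
36 = 2×13 + 10
13 = 1×10 + 3
10 = 3×3 + 1
3 = 3×1 + 0
The gcd is 1. Working backward:
1 = 10 − 3·3
1 = −3·13 + 4·10
1 = 4·36 − 11·13
1 = −11·49 + 15·36
1 = 15·85 − 26·49
Thus 49·(-26) ≡ 1 (mod 85); reducing, -26 mod 85 = 59.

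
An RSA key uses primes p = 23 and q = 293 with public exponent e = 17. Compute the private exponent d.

φ(n) = (p−1)(q−1) = 22·292 = 6424.
Need d with 17·d ≡ 1 (mod 6424). Apply the extended Euclidean algorithm:
6424 = 377·17 + 15
17 = 1·15 + 2
15 = 7·2 + 1
2 = 2·1 + 0
Back-substitute:
1 = 15 − 7·2
1 = −7·17 + 8·15
1 = 8·6424 − 3023·17
So 17·(-3023) ≡ 1 (mod 6424), hence d ≡ -3023 ≡ 3401 (mod 6424).

3401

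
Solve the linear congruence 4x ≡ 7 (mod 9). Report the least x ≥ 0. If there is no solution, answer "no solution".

4

First find gcd(4, 9):
9 = 2*4 + 1
4 = 4*1 + 0
gcd = 1, so a unique solution mod 9 exists.
Back-substitute for the Bézout coefficients:
1 = 9 − 2·4
So 4·(-2) ≡ 1 (mod 9), giving 4⁻¹ ≡ 7.
x ≡ 4⁻¹·7 ≡ 7·7 ≡ 4 (mod 9).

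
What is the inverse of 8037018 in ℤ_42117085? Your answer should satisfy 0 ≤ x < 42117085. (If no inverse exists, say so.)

gcd(42117085, 8037018) by repeated division:
42117085 = 5×8037018 + 1931995
8037018 = 4×1931995 + 309038
1931995 = 6×309038 + 77767
309038 = 3×77767 + 75737
77767 = 1×75737 + 2030
75737 = 37×2030 + 627
2030 = 3×627 + 149
627 = 4×149 + 31
149 = 4×31 + 25
31 = 1×25 + 6
25 = 4×6 + 1
6 = 6×1 + 0
Since gcd(8037018, 42117085) = 1, back-substitute to write 1 as a combination:
1 = 25 − 4·6
1 = −4·31 + 5·25
1 = 5·149 − 24·31
1 = −24·627 + 101·149
1 = 101·2030 − 327·627
1 = −327·75737 + 12200·2030
1 = 12200·77767 − 12527·75737
1 = −12527·309038 + 49781·77767
1 = 49781·1931995 − 311213·309038
1 = −311213·8037018 + 1294633·1931995
1 = 1294633·42117085 − 6784378·8037018
Thus 8037018·(-6784378) ≡ 1 (mod 42117085); reducing, -6784378 mod 42117085 = 35332707.

35332707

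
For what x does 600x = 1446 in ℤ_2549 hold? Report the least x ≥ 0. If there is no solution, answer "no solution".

2322

First find gcd(600, 2549):
2549 = 4×600 + 149
600 = 4×149 + 4
149 = 37×4 + 1
4 = 4×1 + 0
gcd = 1, so a unique solution mod 2549 exists.
Back-substitute for the Bézout coefficients:
1 = 149 − 37·4
1 = −37·600 + 149·149
1 = 149·2549 − 633·600
So 600·(-633) ≡ 1 (mod 2549), giving 600⁻¹ ≡ 1916.
x ≡ 600⁻¹·1446 ≡ 1916·1446 ≡ 2322 (mod 2549).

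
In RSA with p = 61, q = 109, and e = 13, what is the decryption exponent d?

φ(n) = (p−1)(q−1) = 60·108 = 6480.
Need d with 13·d ≡ 1 (mod 6480). Apply the extended Euclidean algorithm:
6480 = 498·13 + 6
13 = 2·6 + 1
6 = 6·1 + 0
Back-substitute:
1 = 13 − 2·6
1 = −2·6480 + 997·13
So 13·997 ≡ 1 (mod 6480), hence d = 997.

997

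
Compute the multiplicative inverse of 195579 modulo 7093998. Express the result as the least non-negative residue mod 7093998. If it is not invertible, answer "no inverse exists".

no inverse exists

Euclidean algorithm on 7093998, 195579:
7093998 = 36*195579 + 53154
195579 = 3*53154 + 36117
53154 = 1*36117 + 17037
36117 = 2*17037 + 2043
17037 = 8*2043 + 693
2043 = 2*693 + 657
693 = 1*657 + 36
657 = 18*36 + 9
36 = 4*9 + 0
The gcd is 9, not 1, hence no inverse exists.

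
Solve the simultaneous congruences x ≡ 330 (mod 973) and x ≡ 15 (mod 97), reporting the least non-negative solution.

86927

Write x = 330 + 973·k. Then 973·k ≡ 15 − 330 ≡ 73 (mod 97).
Need 973⁻¹ mod 97. Extended Euclid on (97, 3):
97 = 32*3 + 1
3 = 3*1 + 0
Back-substitute:
1 = 97 − 32·3
973⁻¹ ≡ 65 (mod 97), so k ≡ 65·73 ≡ 89 (mod 97).
x = 330 + 973·89 = 86927.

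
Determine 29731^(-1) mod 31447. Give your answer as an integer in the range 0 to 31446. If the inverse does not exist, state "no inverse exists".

no inverse exists

Compute gcd(29731, 31447):
31447 = 1·29731 + 1716
29731 = 17·1716 + 559
1716 = 3·559 + 39
559 = 14·39 + 13
39 = 3·13 + 0
gcd(29731, 31447) = 13 ≠ 1, so 29731 has no multiplicative inverse modulo 31447.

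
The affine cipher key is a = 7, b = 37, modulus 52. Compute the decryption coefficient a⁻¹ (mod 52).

gcd(52, 7) by repeated division:
52 = 7*7 + 3
7 = 2*3 + 1
3 = 3*1 + 0
gcd = 1, so the inverse exists. Back-substitute:
1 = 7 − 2·3
1 = −2·52 + 15·7
So 7·15 ≡ 1 (mod 52).

15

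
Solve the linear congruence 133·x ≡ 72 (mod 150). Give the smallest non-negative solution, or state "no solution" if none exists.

84

First find gcd(133, 150):
150 = 1*133 + 17
133 = 7*17 + 14
17 = 1*14 + 3
14 = 4*3 + 2
3 = 1*2 + 1
2 = 2*1 + 0
gcd = 1, so a unique solution mod 150 exists.
Back-substitute for the Bézout coefficients:
1 = 3 − 2
1 = −14 + 5·3
1 = 5·17 − 6·14
1 = −6·133 + 47·17
1 = 47·150 − 53·133
So 133·(-53) ≡ 1 (mod 150), giving 133⁻¹ ≡ 97.
x ≡ 133⁻¹·72 ≡ 97·72 ≡ 84 (mod 150).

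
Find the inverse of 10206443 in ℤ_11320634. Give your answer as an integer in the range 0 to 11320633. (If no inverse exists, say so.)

no inverse exists

Euclidean algorithm on 11320634, 10206443:
11320634 = 1*10206443 + 1114191
10206443 = 9*1114191 + 178724
1114191 = 6*178724 + 41847
178724 = 4*41847 + 11336
41847 = 3*11336 + 7839
11336 = 1*7839 + 3497
7839 = 2*3497 + 845
3497 = 4*845 + 117
845 = 7*117 + 26
117 = 4*26 + 13
26 = 2*13 + 0
Since gcd = 13 > 1, 10206443 is not a unit mod 11320634.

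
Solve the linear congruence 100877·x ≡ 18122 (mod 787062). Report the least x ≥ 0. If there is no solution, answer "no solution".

290866

First find gcd(100877, 787062):
787062 = 7·100877 + 80923
100877 = 1·80923 + 19954
80923 = 4·19954 + 1107
19954 = 18·1107 + 28
1107 = 39·28 + 15
28 = 1·15 + 13
15 = 1·13 + 2
13 = 6·2 + 1
2 = 2·1 + 0
gcd = 1, so a unique solution mod 787062 exists.
Back-substitute for the Bézout coefficients:
1 = 13 − 6·2
1 = −6·15 + 7·13
1 = 7·28 − 13·15
1 = −13·1107 + 514·28
1 = 514·19954 − 9265·1107
1 = −9265·80923 + 37574·19954
1 = 37574·100877 − 46839·80923
1 = −46839·787062 + 365447·100877
So 100877·(365447) ≡ 1 (mod 787062), giving 100877⁻¹ ≡ 365447.
x ≡ 100877⁻¹·18122 ≡ 365447·18122 ≡ 290866 (mod 787062).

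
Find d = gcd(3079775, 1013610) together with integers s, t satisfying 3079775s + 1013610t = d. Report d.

Repeated division:
3079775 = 3*1013610 + 38945
1013610 = 26*38945 + 1040
38945 = 37*1040 + 465
1040 = 2*465 + 110
465 = 4*110 + 25
110 = 4*25 + 10
25 = 2*10 + 5
10 = 2*5 + 0
gcd(3079775, 1013610) = 5.
Working backward:
5 = 25 − 2·10
5 = −2·110 + 9·25
5 = 9·465 − 38·110
5 = −38·1040 + 85·465
5 = 85·38945 − 3183·1040
5 = −3183·1013610 + 82843·38945
5 = 82843·3079775 − 251712·1013610
So 5 = (82843)·3079775 + (-251712)·1013610.

5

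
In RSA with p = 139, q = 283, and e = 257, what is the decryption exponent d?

4997

φ(n) = (p−1)(q−1) = 138·282 = 38916.
Need d with 257·d ≡ 1 (mod 38916). Apply the extended Euclidean algorithm:
38916 = 151×257 + 109
257 = 2×109 + 39
109 = 2×39 + 31
39 = 1×31 + 8
31 = 3×8 + 7
8 = 1×7 + 1
7 = 7×1 + 0
Back-substitute:
1 = 8 − 7
1 = −31 + 4·8
1 = 4·39 − 5·31
1 = −5·109 + 14·39
1 = 14·257 − 33·109
1 = −33·38916 + 4997·257
So 257·4997 ≡ 1 (mod 38916), hence d = 4997.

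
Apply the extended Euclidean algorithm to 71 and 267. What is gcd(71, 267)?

1

Apply Euclid's algorithm to 267 and 71:
267 = 3*71 + 54
71 = 1*54 + 17
54 = 3*17 + 3
17 = 5*3 + 2
3 = 1*2 + 1
2 = 2*1 + 0
gcd(71, 267) = 1.
Working backward:
1 = 3 − 2
1 = −17 + 6·3
1 = 6·54 − 19·17
1 = −19·71 + 25·54
1 = 25·267 − 94·71
So 1 = (25)·267 + (-94)·71.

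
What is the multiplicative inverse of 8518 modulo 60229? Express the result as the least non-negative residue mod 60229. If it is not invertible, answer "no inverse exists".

gcd(60229, 8518) by repeated division:
60229 = 7·8518 + 603
8518 = 14·603 + 76
603 = 7·76 + 71
76 = 1·71 + 5
71 = 14·5 + 1
5 = 5·1 + 0
Since gcd(8518, 60229) = 1, back-substitute to write 1 as a combination:
1 = 71 − 14·5
1 = −14·76 + 15·71
1 = 15·603 − 119·76
1 = −119·8518 + 1681·603
1 = 1681·60229 − 11886·8518
Thus 8518·(-11886) ≡ 1 (mod 60229); reducing, -11886 mod 60229 = 48343.

48343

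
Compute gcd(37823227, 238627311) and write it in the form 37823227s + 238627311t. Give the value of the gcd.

13

Euclidean algorithm:
238627311 = 6*37823227 + 11687949
37823227 = 3*11687949 + 2759380
11687949 = 4*2759380 + 650429
2759380 = 4*650429 + 157664
650429 = 4*157664 + 19773
157664 = 7*19773 + 19253
19773 = 1*19253 + 520
19253 = 37*520 + 13
520 = 40*13 + 0
gcd(37823227, 238627311) = 13.
Working backward:
13 = 19253 − 37·520
13 = −37·19773 + 38·19253
13 = 38·157664 − 303·19773
13 = −303·650429 + 1250·157664
13 = 1250·2759380 − 5303·650429
13 = −5303·11687949 + 22462·2759380
13 = 22462·37823227 − 72689·11687949
13 = −72689·238627311 + 458596·37823227
So 13 = (-72689)·238627311 + (458596)·37823227.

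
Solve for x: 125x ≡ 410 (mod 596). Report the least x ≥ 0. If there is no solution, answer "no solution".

194

First find gcd(125, 596):
596 = 4×125 + 96
125 = 1×96 + 29
96 = 3×29 + 9
29 = 3×9 + 2
9 = 4×2 + 1
2 = 2×1 + 0
gcd = 1, so a unique solution mod 596 exists.
Back-substitute for the Bézout coefficients:
1 = 9 − 4·2
1 = −4·29 + 13·9
1 = 13·96 − 43·29
1 = −43·125 + 56·96
1 = 56·596 − 267·125
So 125·(-267) ≡ 1 (mod 596), giving 125⁻¹ ≡ 329.
x ≡ 125⁻¹·410 ≡ 329·410 ≡ 194 (mod 596).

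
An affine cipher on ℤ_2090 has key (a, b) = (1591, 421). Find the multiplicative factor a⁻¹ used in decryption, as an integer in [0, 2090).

Run Euclid on (2090, 1591):
2090 = 1×1591 + 499
1591 = 3×499 + 94
499 = 5×94 + 29
94 = 3×29 + 7
29 = 4×7 + 1
7 = 7×1 + 0
gcd = 1, so the inverse exists. Back-substitute:
1 = 29 − 4·7
1 = −4·94 + 13·29
1 = 13·499 − 69·94
1 = −69·1591 + 220·499
1 = 220·2090 − 289·1591
Hence 1591⁻¹ ≡ -289 ≡ 1801 (mod 2090).

1801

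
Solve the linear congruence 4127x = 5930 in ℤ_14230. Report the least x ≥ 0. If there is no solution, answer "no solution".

First find gcd(4127, 14230):
14230 = 3×4127 + 1849
4127 = 2×1849 + 429
1849 = 4×429 + 133
429 = 3×133 + 30
133 = 4×30 + 13
30 = 2×13 + 4
13 = 3×4 + 1
4 = 4×1 + 0
gcd = 1, so a unique solution mod 14230 exists.
Back-substitute for the Bézout coefficients:
1 = 13 − 3·4
1 = −3·30 + 7·13
1 = 7·133 − 31·30
1 = −31·429 + 100·133
1 = 100·1849 − 431·429
1 = −431·4127 + 962·1849
1 = 962·14230 − 3317·4127
So 4127·(-3317) ≡ 1 (mod 14230), giving 4127⁻¹ ≡ 10913.
x ≡ 4127⁻¹·5930 ≡ 10913·5930 ≡ 10280 (mod 14230).

10280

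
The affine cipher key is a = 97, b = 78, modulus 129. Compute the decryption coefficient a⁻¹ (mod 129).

Apply the Euclidean algorithm to 129 and 97:
129 = 1·97 + 32
97 = 3·32 + 1
32 = 32·1 + 0
The gcd is 1. Working backward:
1 = 97 − 3·32
1 = −3·129 + 4·97
So 97·4 ≡ 1 (mod 129).

4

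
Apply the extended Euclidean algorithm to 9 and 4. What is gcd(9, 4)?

1

Apply Euclid's algorithm to 9 and 4:
9 = 2×4 + 1
4 = 4×1 + 0
gcd(9, 4) = 1.
Express as a combination:
1 = 9 − 2·4
So 1 = (1)·9 + (-2)·4.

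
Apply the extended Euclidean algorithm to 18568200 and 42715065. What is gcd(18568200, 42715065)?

Apply Euclid's algorithm to 42715065 and 18568200:
42715065 = 2·18568200 + 5578665
18568200 = 3·5578665 + 1832205
5578665 = 3·1832205 + 82050
1832205 = 22·82050 + 27105
82050 = 3·27105 + 735
27105 = 36·735 + 645
735 = 1·645 + 90
645 = 7·90 + 15
90 = 6·15 + 0
gcd(18568200, 42715065) = 15.
Back-substituting:
15 = 645 − 7·90
15 = −7·735 + 8·645
15 = 8·27105 − 295·735
15 = −295·82050 + 893·27105
15 = 893·1832205 − 19941·82050
15 = −19941·5578665 + 60716·1832205
15 = 60716·18568200 − 202089·5578665
15 = −202089·42715065 + 464894·18568200
So 15 = (-202089)·42715065 + (464894)·18568200.

15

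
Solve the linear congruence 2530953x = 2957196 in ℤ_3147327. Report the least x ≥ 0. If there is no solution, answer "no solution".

gcd(2530953, 3147327):
3147327 = 1*2530953 + 616374
2530953 = 4*616374 + 65457
616374 = 9*65457 + 27261
65457 = 2*27261 + 10935
27261 = 2*10935 + 5391
10935 = 2*5391 + 153
5391 = 35*153 + 36
153 = 4*36 + 9
36 = 4*9 + 0
gcd = 9, but 9 ∤ 2957196, so the congruence has no solution.

no solution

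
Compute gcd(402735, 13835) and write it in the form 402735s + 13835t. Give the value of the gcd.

5

Repeated division:
402735 = 29·13835 + 1520
13835 = 9·1520 + 155
1520 = 9·155 + 125
155 = 1·125 + 30
125 = 4·30 + 5
30 = 6·5 + 0
gcd(402735, 13835) = 5.
Back-substituting:
5 = 125 − 4·30
5 = −4·155 + 5·125
5 = 5·1520 − 49·155
5 = −49·13835 + 446·1520
5 = 446·402735 − 12983·13835
So 5 = (446)·402735 + (-12983)·13835.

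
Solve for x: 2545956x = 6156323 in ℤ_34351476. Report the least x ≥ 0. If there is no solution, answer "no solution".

no solution

gcd(2545956, 34351476):
34351476 = 13*2545956 + 1254048
2545956 = 2*1254048 + 37860
1254048 = 33*37860 + 4668
37860 = 8*4668 + 516
4668 = 9*516 + 24
516 = 21*24 + 12
24 = 2*12 + 0
gcd = 12, but 12 ∤ 6156323, so the congruence has no solution.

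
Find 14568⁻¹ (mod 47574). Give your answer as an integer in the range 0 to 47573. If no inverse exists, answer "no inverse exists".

Euclidean algorithm on 47574, 14568:
47574 = 3×14568 + 3870
14568 = 3×3870 + 2958
3870 = 1×2958 + 912
2958 = 3×912 + 222
912 = 4×222 + 24
222 = 9×24 + 6
24 = 4×6 + 0
gcd(14568, 47574) = 6 ≠ 1, so 14568 has no multiplicative inverse modulo 47574.

no inverse exists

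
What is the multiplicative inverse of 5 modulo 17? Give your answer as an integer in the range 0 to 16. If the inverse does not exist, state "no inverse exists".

Extended Euclidean algorithm:
17 = 3×5 + 2
5 = 2×2 + 1
2 = 2×1 + 0
The gcd is 1. Working backward:
1 = 5 − 2·2
1 = −2·17 + 7·5
So 5·7 ≡ 1 (mod 17).

7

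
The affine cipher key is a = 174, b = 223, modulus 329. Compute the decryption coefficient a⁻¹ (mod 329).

Apply the Euclidean algorithm to 329 and 174:
329 = 1·174 + 155
174 = 1·155 + 19
155 = 8·19 + 3
19 = 6·3 + 1
3 = 3·1 + 0
Since gcd(174, 329) = 1, back-substitute to write 1 as a combination:
1 = 19 − 6·3
1 = −6·155 + 49·19
1 = 49·174 − 55·155
1 = −55·329 + 104·174
So 174·104 ≡ 1 (mod 329).

104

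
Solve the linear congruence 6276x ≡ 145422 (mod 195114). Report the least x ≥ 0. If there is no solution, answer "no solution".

9754

First find gcd(6276, 195114):
195114 = 31×6276 + 558
6276 = 11×558 + 138
558 = 4×138 + 6
138 = 23×6 + 0
gcd = 6 and 6 | 145422, so solutions exist. Divide through by 6: 1046x ≡ 24237 (mod 32519).
Now find 1046⁻¹ mod 32519:
32519 = 31·1046 + 93
1046 = 11·93 + 23
93 = 4·23 + 1
23 = 23·1 + 0
Back-substitute:
1 = 93 − 4·23
1 = −4·1046 + 45·93
1 = 45·32519 − 1399·1046
So 1046·(-1399) ≡ 1 (mod 32519), i.e. 1046⁻¹ ≡ 31120.
Then x ≡ 31120·24237 ≡ 9754 (mod 32519); the smallest non-negative solution is x = 9754.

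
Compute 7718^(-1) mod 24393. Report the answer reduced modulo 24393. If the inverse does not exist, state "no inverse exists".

16577

gcd(24393, 7718) by repeated division:
24393 = 3*7718 + 1239
7718 = 6*1239 + 284
1239 = 4*284 + 103
284 = 2*103 + 78
103 = 1*78 + 25
78 = 3*25 + 3
25 = 8*3 + 1
3 = 3*1 + 0
gcd = 1, so the inverse exists. Back-substitute:
1 = 25 − 8·3
1 = −8·78 + 25·25
1 = 25·103 − 33·78
1 = −33·284 + 91·103
1 = 91·1239 − 397·284
1 = −397·7718 + 2473·1239
1 = 2473·24393 − 7816·7718
Thus 7718·(-7816) ≡ 1 (mod 24393); reducing, -7816 mod 24393 = 16577.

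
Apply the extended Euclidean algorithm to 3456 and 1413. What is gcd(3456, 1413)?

9

Apply Euclid's algorithm to 3456 and 1413:
3456 = 2*1413 + 630
1413 = 2*630 + 153
630 = 4*153 + 18
153 = 8*18 + 9
18 = 2*9 + 0
gcd(3456, 1413) = 9.
Express as a combination:
9 = 153 − 8·18
9 = −8·630 + 33·153
9 = 33·1413 − 74·630
9 = −74·3456 + 181·1413
So 9 = (-74)·3456 + (181)·1413.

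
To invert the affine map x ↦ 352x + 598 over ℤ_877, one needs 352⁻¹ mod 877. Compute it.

147

Run Euclid on (877, 352):
877 = 2*352 + 173
352 = 2*173 + 6
173 = 28*6 + 5
6 = 1*5 + 1
5 = 5*1 + 0
The gcd is 1. Working backward:
1 = 6 − 5
1 = −173 + 29·6
1 = 29·352 − 59·173
1 = −59·877 + 147·352
So 352·147 ≡ 1 (mod 877).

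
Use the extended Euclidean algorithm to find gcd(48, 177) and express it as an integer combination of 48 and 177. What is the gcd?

Euclidean algorithm:
177 = 3×48 + 33
48 = 1×33 + 15
33 = 2×15 + 3
15 = 5×3 + 0
gcd(48, 177) = 3.
Back-substituting:
3 = 33 − 2·15
3 = −2·48 + 3·33
3 = 3·177 − 11·48
So 3 = (3)·177 + (-11)·48.

3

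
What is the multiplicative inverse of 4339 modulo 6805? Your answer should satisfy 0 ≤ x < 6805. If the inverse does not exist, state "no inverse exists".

gcd(6805, 4339) by repeated division:
6805 = 1*4339 + 2466
4339 = 1*2466 + 1873
2466 = 1*1873 + 593
1873 = 3*593 + 94
593 = 6*94 + 29
94 = 3*29 + 7
29 = 4*7 + 1
7 = 7*1 + 0
Since gcd(4339, 6805) = 1, back-substitute to write 1 as a combination:
1 = 29 − 4·7
1 = −4·94 + 13·29
1 = 13·593 − 82·94
1 = −82·1873 + 259·593
1 = 259·2466 − 341·1873
1 = −341·4339 + 600·2466
1 = 600·6805 − 941·4339
So 4339·(-941) ≡ 1 (mod 6805), and -941 ≡ 5864 (mod 6805).

5864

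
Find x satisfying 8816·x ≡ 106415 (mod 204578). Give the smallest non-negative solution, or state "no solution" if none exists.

gcd(8816, 204578):
204578 = 23·8816 + 1810
8816 = 4·1810 + 1576
1810 = 1·1576 + 234
1576 = 6·234 + 172
234 = 1·172 + 62
172 = 2·62 + 48
62 = 1·48 + 14
48 = 3·14 + 6
14 = 2·6 + 2
6 = 3·2 + 0
gcd = 2, but 2 ∤ 106415, so the congruence has no solution.

no solution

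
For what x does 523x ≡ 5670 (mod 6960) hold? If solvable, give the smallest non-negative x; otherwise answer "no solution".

450

First find gcd(523, 6960):
6960 = 13*523 + 161
523 = 3*161 + 40
161 = 4*40 + 1
40 = 40*1 + 0
gcd = 1, so a unique solution mod 6960 exists.
Back-substitute for the Bézout coefficients:
1 = 161 − 4·40
1 = −4·523 + 13·161
1 = 13·6960 − 173·523
So 523·(-173) ≡ 1 (mod 6960), giving 523⁻¹ ≡ 6787.
x ≡ 523⁻¹·5670 ≡ 6787·5670 ≡ 450 (mod 6960).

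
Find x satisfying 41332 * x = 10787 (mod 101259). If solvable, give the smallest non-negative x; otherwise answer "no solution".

87704

First find gcd(41332, 101259):
101259 = 2·41332 + 18595
41332 = 2·18595 + 4142
18595 = 4·4142 + 2027
4142 = 2·2027 + 88
2027 = 23·88 + 3
88 = 29·3 + 1
3 = 3·1 + 0
gcd = 1, so a unique solution mod 101259 exists.
Back-substitute for the Bézout coefficients:
1 = 88 − 29·3
1 = −29·2027 + 668·88
1 = 668·4142 − 1365·2027
1 = −1365·18595 + 6128·4142
1 = 6128·41332 − 13621·18595
1 = −13621·101259 + 33370·41332
So 41332·(33370) ≡ 1 (mod 101259), giving 41332⁻¹ ≡ 33370.
x ≡ 41332⁻¹·10787 ≡ 33370·10787 ≡ 87704 (mod 101259).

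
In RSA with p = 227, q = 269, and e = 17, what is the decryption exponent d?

21377

φ(n) = (p−1)(q−1) = 226·268 = 60568.
Need d with 17·d ≡ 1 (mod 60568). Apply the extended Euclidean algorithm:
60568 = 3562·17 + 14
17 = 1·14 + 3
14 = 4·3 + 2
3 = 1·2 + 1
2 = 2·1 + 0
Back-substitute:
1 = 3 − 2
1 = −14 + 5·3
1 = 5·17 − 6·14
1 = −6·60568 + 21377·17
So 17·21377 ≡ 1 (mod 60568), hence d = 21377.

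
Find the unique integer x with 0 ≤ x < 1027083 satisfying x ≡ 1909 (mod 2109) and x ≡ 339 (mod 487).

Write x = 1909 + 2109·k. Then 2109·k ≡ 339 − 1909 ≡ 378 (mod 487).
Need 2109⁻¹ mod 487. Extended Euclid on (487, 161):
487 = 3×161 + 4
161 = 40×4 + 1
4 = 4×1 + 0
Back-substitute:
1 = 161 − 40·4
1 = −40·487 + 121·161
2109⁻¹ ≡ 121 (mod 487), so k ≡ 121·378 ≡ 447 (mod 487).
x = 1909 + 2109·447 = 944632.

944632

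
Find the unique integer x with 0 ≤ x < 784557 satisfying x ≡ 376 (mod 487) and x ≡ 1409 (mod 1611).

560426

Write x = 376 + 487·k. Then 487·k ≡ 1409 − 376 ≡ 1033 (mod 1611).
Need 487⁻¹ mod 1611. Extended Euclid on (1611, 487):
1611 = 3×487 + 150
487 = 3×150 + 37
150 = 4×37 + 2
37 = 18×2 + 1
2 = 2×1 + 0
Back-substitute:
1 = 37 − 18·2
1 = −18·150 + 73·37
1 = 73·487 − 237·150
1 = −237·1611 + 784·487
487⁻¹ ≡ 784 (mod 1611), so k ≡ 784·1033 ≡ 1150 (mod 1611).
x = 376 + 487·1150 = 560426.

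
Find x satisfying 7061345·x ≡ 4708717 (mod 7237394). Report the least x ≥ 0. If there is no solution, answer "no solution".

3309255

First find gcd(7061345, 7237394):
7237394 = 1·7061345 + 176049
7061345 = 40·176049 + 19385
176049 = 9·19385 + 1584
19385 = 12·1584 + 377
1584 = 4·377 + 76
377 = 4·76 + 73
76 = 1·73 + 3
73 = 24·3 + 1
3 = 3·1 + 0
gcd = 1, so a unique solution mod 7237394 exists.
Back-substitute for the Bézout coefficients:
1 = 73 − 24·3
1 = −24·76 + 25·73
1 = 25·377 − 124·76
1 = −124·1584 + 521·377
1 = 521·19385 − 6376·1584
1 = −6376·176049 + 57905·19385
1 = 57905·7061345 − 2322576·176049
1 = −2322576·7237394 + 2380481·7061345
So 7061345·(2380481) ≡ 1 (mod 7237394), giving 7061345⁻¹ ≡ 2380481.
x ≡ 7061345⁻¹·4708717 ≡ 2380481·4708717 ≡ 3309255 (mod 7237394).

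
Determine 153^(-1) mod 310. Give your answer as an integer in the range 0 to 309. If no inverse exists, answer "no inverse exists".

77

Extended Euclidean algorithm:
310 = 2·153 + 4
153 = 38·4 + 1
4 = 4·1 + 0
Since gcd(153, 310) = 1, back-substitute to write 1 as a combination:
1 = 153 − 38·4
1 = −38·310 + 77·153
So 153·77 ≡ 1 (mod 310).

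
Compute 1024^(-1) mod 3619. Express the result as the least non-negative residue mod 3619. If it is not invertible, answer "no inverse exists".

2223

Run Euclid on (3619, 1024):
3619 = 3×1024 + 547
1024 = 1×547 + 477
547 = 1×477 + 70
477 = 6×70 + 57
70 = 1×57 + 13
57 = 4×13 + 5
13 = 2×5 + 3
5 = 1×3 + 2
3 = 1×2 + 1
2 = 2×1 + 0
The gcd is 1. Working backward:
1 = 3 − 2
1 = −5 + 2·3
1 = 2·13 − 5·5
1 = −5·57 + 22·13
1 = 22·70 − 27·57
1 = −27·477 + 184·70
1 = 184·547 − 211·477
1 = −211·1024 + 395·547
1 = 395·3619 − 1396·1024
So 1024·(-1396) ≡ 1 (mod 3619), and -1396 ≡ 2223 (mod 3619).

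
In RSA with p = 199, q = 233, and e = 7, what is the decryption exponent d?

19687

φ(n) = (p−1)(q−1) = 198·232 = 45936.
Need d with 7·d ≡ 1 (mod 45936). Apply the extended Euclidean algorithm:
45936 = 6562·7 + 2
7 = 3·2 + 1
2 = 2·1 + 0
Back-substitute:
1 = 7 − 3·2
1 = −3·45936 + 19687·7
So 7·19687 ≡ 1 (mod 45936), hence d = 19687.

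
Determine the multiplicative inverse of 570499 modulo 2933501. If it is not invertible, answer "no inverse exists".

967368

Run Euclid on (2933501, 570499):
2933501 = 5*570499 + 81006
570499 = 7*81006 + 3457
81006 = 23*3457 + 1495
3457 = 2*1495 + 467
1495 = 3*467 + 94
467 = 4*94 + 91
94 = 1*91 + 3
91 = 30*3 + 1
3 = 3*1 + 0
gcd = 1, so the inverse exists. Back-substitute:
1 = 91 − 30·3
1 = −30·94 + 31·91
1 = 31·467 − 154·94
1 = −154·1495 + 493·467
1 = 493·3457 − 1140·1495
1 = −1140·81006 + 26713·3457
1 = 26713·570499 − 188131·81006
1 = −188131·2933501 + 967368·570499
So 570499·967368 ≡ 1 (mod 2933501).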